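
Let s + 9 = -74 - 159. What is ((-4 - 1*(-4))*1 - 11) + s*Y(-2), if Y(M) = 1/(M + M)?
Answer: 99/2 ≈ 49.500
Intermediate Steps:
Y(M) = 1/(2*M)
s = -242 (s = -9 + (-74 - 159) = -9 - 233 = -242)
((-4 - 1*(-4))*1 - 11) + s*Y(-2) = ((-4 - 1*(-4))*1 - 11) - 121/(-2) = ((-4 + 4)*1 - 11) - 121*(-1)/2 = (0*1 - 11) - 242*(-1/4) = (0 - 11) + 121/2 = -11 + 121/2 = 99/2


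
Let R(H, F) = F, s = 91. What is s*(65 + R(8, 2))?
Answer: 6097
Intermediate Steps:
s*(65 + R(8, 2)) = 91*(65 + 2) = 91*67 = 6097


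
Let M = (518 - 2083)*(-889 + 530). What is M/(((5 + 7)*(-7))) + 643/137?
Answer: -76917383/11508 ≈ -6683.8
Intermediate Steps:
M = 561835 (M = -1565*(-359) = 561835)
M/(((5 + 7)*(-7))) + 643/137 = 561835/(((5 + 7)*(-7))) + 643/137 = 561835/((12*(-7))) + 643*(1/137) = 561835/(-84) + 643/137 = 561835*(-1/84) + 643/137 = -561835/84 + 643/137 = -76917383/11508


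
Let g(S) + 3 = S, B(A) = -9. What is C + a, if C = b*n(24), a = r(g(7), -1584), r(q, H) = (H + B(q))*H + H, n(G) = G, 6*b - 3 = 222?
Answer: 2522628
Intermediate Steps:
b = 75/2 (b = ½ + (⅙)*222 = ½ + 37 = 75/2 ≈ 37.500)
g(S) = -3 + S
r(q, H) = H + H*(-9 + H) (r(q, H) = (H - 9)*H + H = (-9 + H)*H + H = H*(-9 + H) + H = H + H*(-9 + H))
a = 2521728 (a = -1584*(-8 - 1584) = -1584*(-1592) = 2521728)
C = 900 (C = (75/2)*24 = 900)
C + a = 900 + 2521728 = 2522628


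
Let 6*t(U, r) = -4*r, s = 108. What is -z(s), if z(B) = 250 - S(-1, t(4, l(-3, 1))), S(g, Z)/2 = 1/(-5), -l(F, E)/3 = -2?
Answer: -1252/5 ≈ -250.40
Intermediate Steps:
l(F, E) = 6 (l(F, E) = -3*(-2) = 6)
t(U, r) = -2*r/3 (t(U, r) = (-4*r)/6 = -2*r/3)
S(g, Z) = -2/5 (S(g, Z) = 2/(-5) = 2*(-1/5) = -2/5)
z(B) = 1252/5 (z(B) = 250 - 1*(-2/5) = 250 + 2/5 = 1252/5)
-z(s) = -1*1252/5 = -1252/5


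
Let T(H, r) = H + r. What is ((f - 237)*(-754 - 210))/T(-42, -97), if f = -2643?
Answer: -2776320/139 ≈ -19974.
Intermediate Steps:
((f - 237)*(-754 - 210))/T(-42, -97) = ((-2643 - 237)*(-754 - 210))/(-42 - 97) = -2880*(-964)/(-139) = 2776320*(-1/139) = -2776320/139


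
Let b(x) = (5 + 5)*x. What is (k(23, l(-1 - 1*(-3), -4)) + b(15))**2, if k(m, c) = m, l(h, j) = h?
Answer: 29929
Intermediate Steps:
b(x) = 10*x
(k(23, l(-1 - 1*(-3), -4)) + b(15))**2 = (23 + 10*15)**2 = (23 + 150)**2 = 173**2 = 29929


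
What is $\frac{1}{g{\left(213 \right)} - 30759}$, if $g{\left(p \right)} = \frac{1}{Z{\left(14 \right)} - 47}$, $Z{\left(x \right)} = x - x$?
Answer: $- \frac{47}{1445674} \approx -3.2511 \cdot 10^{-5}$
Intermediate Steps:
$Z{\left(x \right)} = 0$
$g{\left(p \right)} = - \frac{1}{47}$ ($g{\left(p \right)} = \frac{1}{0 - 47} = \frac{1}{-47} = - \frac{1}{47}$)
$\frac{1}{g{\left(213 \right)} - 30759} = \frac{1}{- \frac{1}{47} - 30759} = \frac{1}{- \frac{1445674}{47}} = - \frac{47}{1445674}$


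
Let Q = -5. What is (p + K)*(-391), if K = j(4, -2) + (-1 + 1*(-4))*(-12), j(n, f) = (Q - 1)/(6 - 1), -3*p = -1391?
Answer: -3064267/15 ≈ -2.0428e+5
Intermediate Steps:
p = 1391/3 (p = -⅓*(-1391) = 1391/3 ≈ 463.67)
j(n, f) = -6/5 (j(n, f) = (-5 - 1)/(6 - 1) = -6/5)
K = 294/5 (K = -6/5 + (-1 + 1*(-4))*(-12) = -6/5 + (-1 - 4)*(-12) = -6/5 - 5*(-12) = -6/5 + 60 = 294/5 ≈ 58.800)
(p + K)*(-391) = (1391/3 + 294/5)*(-391) = (7837/15)*(-391) = -3064267/15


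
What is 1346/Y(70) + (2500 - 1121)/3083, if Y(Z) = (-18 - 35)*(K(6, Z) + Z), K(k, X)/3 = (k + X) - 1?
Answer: 17410947/48202705 ≈ 0.36120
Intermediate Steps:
K(k, X) = -3 + 3*X + 3*k (K(k, X) = 3*((k + X) - 1) = 3*((X + k) - 1) = 3*(-1 + X + k) = -3 + 3*X + 3*k)
Y(Z) = -795 - 212*Z (Y(Z) = (-18 - 35)*((-3 + 3*Z + 3*6) + Z) = -53*((-3 + 3*Z + 18) + Z) = -53*((15 + 3*Z) + Z) = -53*(15 + 4*Z) = -795 - 212*Z)
1346/Y(70) + (2500 - 1121)/3083 = 1346/(-795 - 212*70) + (2500 - 1121)/3083 = 1346/(-795 - 14840) + 1379*(1/3083) = 1346/(-15635) + 1379/3083 = 1346*(-1/15635) + 1379/3083 = -1346/15635 + 1379/3083 = 17410947/48202705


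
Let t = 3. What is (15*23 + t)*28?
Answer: 9744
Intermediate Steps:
(15*23 + t)*28 = (15*23 + 3)*28 = (345 + 3)*28 = 348*28 = 9744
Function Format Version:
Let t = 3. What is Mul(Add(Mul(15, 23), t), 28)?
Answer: 9744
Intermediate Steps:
Mul(Add(Mul(15, 23), t), 28) = Mul(Add(Mul(15, 23), 3), 28) = Mul(Add(345, 3), 28) = Mul(348, 28) = 9744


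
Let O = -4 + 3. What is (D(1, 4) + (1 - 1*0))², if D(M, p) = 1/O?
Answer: 0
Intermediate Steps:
O = -1
D(M, p) = -1 (D(M, p) = 1/(-1) = -1)
(D(1, 4) + (1 - 1*0))² = (-1 + (1 - 1*0))² = (-1 + (1 + 0))² = (-1 + 1)² = 0² = 0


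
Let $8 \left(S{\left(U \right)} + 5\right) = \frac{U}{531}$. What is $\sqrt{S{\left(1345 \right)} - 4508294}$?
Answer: $\frac{i \sqrt{2259847831226}}{708} \approx 2123.3 i$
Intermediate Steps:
$S{\left(U \right)} = -5 + \frac{U}{4248}$ ($S{\left(U \right)} = -5 + \frac{U \frac{1}{531}}{8} = -5 + \frac{\frac{1}{531} U}{8} = -5 + \frac{U}{4248}$)
$\sqrt{S{\left(1345 \right)} - 4508294} = \sqrt{\left(-5 + \frac{1}{4248} \cdot 1345\right) - 4508294} = \sqrt{\left(-5 + \frac{1345}{4248}\right) - 4508294} = \sqrt{- \frac{19895}{4248} - 4508294} = \sqrt{- \frac{19151252807}{4248}} = \frac{i \sqrt{2259847831226}}{708}$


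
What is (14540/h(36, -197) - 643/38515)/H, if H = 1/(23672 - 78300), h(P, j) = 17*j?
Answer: 30709758804396/128986735 ≈ 2.3808e+5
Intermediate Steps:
H = -1/54628 (H = 1/(-54628) = -1/54628 ≈ -1.8306e-5)
(14540/h(36, -197) - 643/38515)/H = (14540/((17*(-197))) - 643/38515)/(-1/54628) = (14540/(-3349) - 643*1/38515)*(-54628) = (14540*(-1/3349) - 643/38515)*(-54628) = (-14540/3349 - 643/38515)*(-54628) = -562161507/128986735*(-54628) = 30709758804396/128986735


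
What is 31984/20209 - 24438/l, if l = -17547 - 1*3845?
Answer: 12021115/4411336 ≈ 2.7251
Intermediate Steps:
l = -21392 (l = -17547 - 3845 = -21392)
31984/20209 - 24438/l = 31984/20209 - 24438/(-21392) = 31984*(1/20209) - 24438*(-1/21392) = 31984/20209 + 12219/10696 = 12021115/4411336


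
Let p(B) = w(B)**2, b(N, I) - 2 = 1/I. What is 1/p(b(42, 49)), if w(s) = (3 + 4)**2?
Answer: 1/2401 ≈ 0.00041649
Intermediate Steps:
b(N, I) = 2 + 1/I
w(s) = 49 (w(s) = 7**2 = 49)
p(B) = 2401 (p(B) = 49**2 = 2401)
1/p(b(42, 49)) = 1/2401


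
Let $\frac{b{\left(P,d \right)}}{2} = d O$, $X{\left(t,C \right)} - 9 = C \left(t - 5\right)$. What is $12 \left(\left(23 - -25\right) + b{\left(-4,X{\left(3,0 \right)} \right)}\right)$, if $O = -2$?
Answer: $144$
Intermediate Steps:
$X{\left(t,C \right)} = 9 + C \left(-5 + t\right)$ ($X{\left(t,C \right)} = 9 + C \left(t - 5\right) = 9 + C \left(-5 + t\right)$)
$b{\left(P,d \right)} = - 4 d$ ($b{\left(P,d \right)} = 2 d \left(-2\right) = 2 \left(- 2 d\right) = - 4 d$)
$12 \left(\left(23 - -25\right) + b{\left(-4,X{\left(3,0 \right)} \right)}\right) = 12 \left(\left(23 - -25\right) - 4 \left(9 - 0 + 0 \cdot 3\right)\right) = 12 \left(\left(23 + 25\right) - 4 \left(9 + 0 + 0\right)\right) = 12 \left(48 - 36\right) = 12 \cdot 12 = 144$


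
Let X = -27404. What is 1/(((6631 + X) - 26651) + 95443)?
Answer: 1/48019 ≈ 2.0825e-5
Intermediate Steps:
1/(((6631 + X) - 26651) + 95443) = 1/(((6631 - 27404) - 26651) + 95443) = 1/((-20773 - 26651) + 95443) = 1/(-47424 + 95443) = 1/48019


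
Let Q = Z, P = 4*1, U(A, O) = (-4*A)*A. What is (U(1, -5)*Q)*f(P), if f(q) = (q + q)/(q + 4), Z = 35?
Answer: -140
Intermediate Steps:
U(A, O) = -4*A²
P = 4
Q = 35
f(q) = 2*q/(4 + q) (f(q) = (2*q)/(4 + q) = 2*q/(4 + q))
(U(1, -5)*Q)*f(P) = (-4*1²*35)*(2*4/(4 + 4)) = (-4*1*35)*(2*4/8) = (-4*35)*(2*4*(⅛)) = -140*1 = -140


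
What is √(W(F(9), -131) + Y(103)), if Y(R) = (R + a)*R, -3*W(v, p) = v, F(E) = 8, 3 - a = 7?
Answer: √91749/3 ≈ 100.97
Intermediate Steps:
a = -4 (a = 3 - 1*7 = 3 - 7 = -4)
W(v, p) = -v/3
Y(R) = R*(-4 + R) (Y(R) = (R - 4)*R = (-4 + R)*R = R*(-4 + R))
√(W(F(9), -131) + Y(103)) = √(-⅓*8 + 103*(-4 + 103)) = √(-8/3 + 103*99) = √(-8/3 + 10197) = √(30583/3) = √91749/3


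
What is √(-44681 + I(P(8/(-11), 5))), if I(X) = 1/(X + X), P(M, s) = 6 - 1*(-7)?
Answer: I*√30204330/26 ≈ 211.38*I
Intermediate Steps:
P(M, s) = 13 (P(M, s) = 6 + 7 = 13)
I(X) = 1/(2*X)
√(-44681 + I(P(8/(-11), 5))) = √(-44681 + (½)/13) = √(-44681 + (½)*(1/13)) = √(-44681 + 1/26) = √(-1161705/26) = I*√30204330/26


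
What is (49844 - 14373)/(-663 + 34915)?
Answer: 35471/34252 ≈ 1.0356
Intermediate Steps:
(49844 - 14373)/(-663 + 34915) = 35471/34252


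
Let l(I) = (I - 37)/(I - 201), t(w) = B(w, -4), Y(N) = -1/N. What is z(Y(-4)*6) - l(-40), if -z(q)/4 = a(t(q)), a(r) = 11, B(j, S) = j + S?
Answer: -10681/241 ≈ -44.320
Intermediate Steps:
B(j, S) = S + j
t(w) = -4 + w
l(I) = (-37 + I)/(-201 + I)
z(q) = -44 (z(q) = -4*11 = -44)
z(Y(-4)*6) - l(-40) = -44 - (-37 - 40)/(-201 - 40) = -44 - (-77)/(-241) = -44 - (-1)*(-77)/241 = -44 - 1*77/241 = -44 - 77/241 = -10681/241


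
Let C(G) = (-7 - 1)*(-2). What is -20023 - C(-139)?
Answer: -20039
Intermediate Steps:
C(G) = 16 (C(G) = -8*(-2) = 16)
-20023 - C(-139) = -20023 - 1*16 = -20023 - 16 = -20039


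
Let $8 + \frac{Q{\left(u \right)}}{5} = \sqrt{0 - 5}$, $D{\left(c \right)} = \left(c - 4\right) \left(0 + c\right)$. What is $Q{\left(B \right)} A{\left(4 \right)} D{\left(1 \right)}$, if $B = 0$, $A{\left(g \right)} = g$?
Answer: $480 - 60 i \sqrt{5} \approx 480.0 - 134.16 i$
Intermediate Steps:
$D{\left(c \right)} = c \left(-4 + c\right)$ ($D{\left(c \right)} = \left(-4 + c\right) c = c \left(-4 + c\right)$)
$Q{\left(u \right)} = -40 + 5 i \sqrt{5}$ ($Q{\left(u \right)} = -40 + 5 \sqrt{0 - 5} = -40 + 5 \sqrt{-5} = -40 + 5 i \sqrt{5}$)
$Q{\left(B \right)} A{\left(4 \right)} D{\left(1 \right)} = \left(-40 + 5 i \sqrt{5}\right) 4 \cdot 1 \left(-4 + 1\right) = \left(-160 + 20 i \sqrt{5}\right) 1 \left(-3\right) = \left(-160 + 20 i \sqrt{5}\right) \left(-3\right) = 480 - 60 i \sqrt{5}$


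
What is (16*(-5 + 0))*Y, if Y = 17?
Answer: -1360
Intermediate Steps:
(16*(-5 + 0))*Y = (16*(-5 + 0))*17 = (16*(-5))*17 = -80*17 = -1360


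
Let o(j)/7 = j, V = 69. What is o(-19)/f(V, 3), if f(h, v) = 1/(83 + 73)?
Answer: -20748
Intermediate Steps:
o(j) = 7*j
f(h, v) = 1/156
o(-19)/f(V, 3) = (7*(-19))/(1/156) = -133*156 = -20748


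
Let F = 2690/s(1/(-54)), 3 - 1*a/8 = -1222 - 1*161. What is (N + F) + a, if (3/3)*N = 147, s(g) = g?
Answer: -134025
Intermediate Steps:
N = 147
a = 11088 (a = 24 - 8*(-1222 - 1*161) = 24 - 8*(-1222 - 161) = 24 - 8*(-1383) = 24 + 11064 = 11088)
F = -145260 (F = 2690/(1/(-54)) = 2690/(-1/54) = 2690*(-54) = -145260)
(N + F) + a = (147 - 145260) + 11088 = -145113 + 11088 = -134025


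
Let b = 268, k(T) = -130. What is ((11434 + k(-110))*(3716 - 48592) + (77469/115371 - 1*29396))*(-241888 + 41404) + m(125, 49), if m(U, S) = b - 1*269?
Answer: 434594339132978979/4273 ≈ 1.0171e+14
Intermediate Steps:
m(U, S) = -1 (m(U, S) = 268 - 1*269 = 268 - 269 = -1)
((11434 + k(-110))*(3716 - 48592) + (77469/115371 - 1*29396))*(-241888 + 41404) + m(125, 49) = ((11434 - 130)*(3716 - 48592) + (77469/115371 - 1*29396))*(-241888 + 41404) - 1 = (11304*(-44876) + (77469*(1/115371) - 29396))*(-200484) - 1 = (-507278304 + (25823/38457 - 29396))*(-200484) - 1 = (-507278304 - 1130456149/38457)*(-200484) - 1 = -19509532193077/38457*(-200484) - 1 = 434594339132983252/4273 - 1 = 434594339132978979/4273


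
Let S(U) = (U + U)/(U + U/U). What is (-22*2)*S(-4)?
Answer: -352/3 ≈ -117.33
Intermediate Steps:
S(U) = 2*U/(1 + U) (S(U) = (2*U)/(U + 1) = (2*U)/(1 + U) = 2*U/(1 + U))
(-22*2)*S(-4) = (-22*2)*(2*(-4)/(1 - 4)) = -88*(-4)/(-3) = -88*(-4)*(-1)/3 = -44*8/3 = -352/3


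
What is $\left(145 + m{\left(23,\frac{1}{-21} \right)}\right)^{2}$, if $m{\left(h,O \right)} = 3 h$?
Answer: $45796$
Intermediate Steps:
$\left(145 + m{\left(23,\frac{1}{-21} \right)}\right)^{2} = \left(145 + 3 \cdot 23\right)^{2} = \left(145 + 69\right)^{2} = 214^{2} = 45796$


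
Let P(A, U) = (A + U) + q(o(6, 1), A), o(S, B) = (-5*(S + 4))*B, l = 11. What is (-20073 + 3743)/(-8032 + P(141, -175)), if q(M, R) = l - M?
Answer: 3266/1601 ≈ 2.0400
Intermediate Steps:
o(S, B) = B*(-20 - 5*S) (o(S, B) = (-5*(4 + S))*B = (-20 - 5*S)*B = B*(-20 - 5*S))
q(M, R) = 11 - M
P(A, U) = 61 + A + U (P(A, U) = (A + U) + (11 - (-5)*(4 + 6)) = (A + U) + (11 - (-5)*10) = (A + U) + (11 - 1*(-50)) = (A + U) + (11 + 50) = (A + U) + 61 = 61 + A + U)
(-20073 + 3743)/(-8032 + P(141, -175)) = (-20073 + 3743)/(-8032 + (61 + 141 - 175)) = -16330/(-8032 + 27) = -16330/(-8005) = -16330*(-1/8005) = 3266/1601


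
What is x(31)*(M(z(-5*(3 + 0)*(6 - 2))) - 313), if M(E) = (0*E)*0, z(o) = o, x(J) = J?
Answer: -9703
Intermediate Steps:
M(E) = 0 (M(E) = 0*0 = 0)
x(31)*(M(z(-5*(3 + 0)*(6 - 2))) - 313) = 31*(0 - 313) = 31*(-313) = -9703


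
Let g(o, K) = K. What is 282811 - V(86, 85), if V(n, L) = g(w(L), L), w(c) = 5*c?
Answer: 282726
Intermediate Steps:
V(n, L) = L
282811 - V(86, 85) = 282811 - 1*85 = 282811 - 85 = 282726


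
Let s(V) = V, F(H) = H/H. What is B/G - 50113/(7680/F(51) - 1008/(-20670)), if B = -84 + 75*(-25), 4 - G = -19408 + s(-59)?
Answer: -3413290285747/515159200728 ≈ -6.6257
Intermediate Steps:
F(H) = 1
G = 19471 (G = 4 - (-19408 - 59) = 4 - 1*(-19467) = 4 + 19467 = 19471)
B = -1959 (B = -84 - 1875 = -1959)
B/G - 50113/(7680/F(51) - 1008/(-20670)) = -1959/19471 - 50113/(7680/1 - 1008/(-20670)) = -1959*1/19471 - 50113/(7680*1 - 1008*(-1/20670)) = -1959/19471 - 50113/(7680 + 168/3445) = -1959/19471 - 50113/26457768/3445 = -1959/19471 - 50113*3445/26457768 = -1959/19471 - 172639285/26457768 = -3413290285747/515159200728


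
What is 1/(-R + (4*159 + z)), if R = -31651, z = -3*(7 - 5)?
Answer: 1/32281 ≈ 3.0978e-5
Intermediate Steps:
z = -6 (z = -3*2 = -6)
1/(-R + (4*159 + z)) = 1/(-1*(-31651) + (4*159 - 6)) = 1/(31651 + (636 - 6)) = 1/(31651 + 630) = 1/32281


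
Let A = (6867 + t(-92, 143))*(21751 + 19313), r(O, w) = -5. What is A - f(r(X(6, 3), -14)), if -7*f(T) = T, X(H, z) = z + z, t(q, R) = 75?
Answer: 1995464011/7 ≈ 2.8507e+8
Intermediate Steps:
X(H, z) = 2*z
A = 285066288 (A = (6867 + 75)*(21751 + 19313) = 6942*41064 = 285066288)
f(T) = -T/7
A - f(r(X(6, 3), -14)) = 285066288 - (-1)*(-5)/7 = 285066288 - 1*5/7 = 285066288 - 5/7 = 1995464011/7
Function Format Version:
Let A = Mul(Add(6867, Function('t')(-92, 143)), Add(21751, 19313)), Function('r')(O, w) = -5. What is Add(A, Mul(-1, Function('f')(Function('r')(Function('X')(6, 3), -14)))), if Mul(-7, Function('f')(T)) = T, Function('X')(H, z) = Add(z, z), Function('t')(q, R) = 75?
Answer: Rational(1995464011, 7) ≈ 2.8507e+8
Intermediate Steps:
Function('X')(H, z) = Mul(2, z)
A = 285066288 (A = Mul(Add(6867, 75), Add(21751, 19313)) = Mul(6942, 41064) = 285066288)
Function('f')(T) = Mul(Rational(-1, 7), T)
Add(A, Mul(-1, Function('f')(Function('r')(Function('X')(6, 3), -14)))) = Add(285066288, Mul(-1, Mul(Rational(-1, 7), -5))) = Add(285066288, Mul(-1, Rational(5, 7))) = Add(285066288, Rational(-5, 7)) = Rational(1995464011, 7)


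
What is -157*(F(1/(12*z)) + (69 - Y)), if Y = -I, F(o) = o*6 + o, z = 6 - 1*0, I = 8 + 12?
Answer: -1007155/72 ≈ -13988.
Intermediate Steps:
I = 20
z = 6 (z = 6 + 0 = 6)
F(o) = 7*o (F(o) = 6*o + o = 7*o)
Y = -20 (Y = -1*20 = -20)
-157*(F(1/(12*z)) + (69 - Y)) = -157*(7*(1/(12*6)) + (69 - 1*(-20))) = -157*(7*((1/12)*(⅙)) + (69 + 20)) = -157*(7*(1/72) + 89) = -157*(7/72 + 89) = -157*6415/72 = -1007155/72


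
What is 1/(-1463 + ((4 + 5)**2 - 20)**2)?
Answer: 1/2258 ≈ 0.00044287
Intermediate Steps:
1/(-1463 + ((4 + 5)**2 - 20)**2) = 1/(-1463 + (9**2 - 20)**2) = 1/(-1463 + (81 - 20)**2) = 1/(-1463 + 61**2) = 1/(-1463 + 3721) = 1/2258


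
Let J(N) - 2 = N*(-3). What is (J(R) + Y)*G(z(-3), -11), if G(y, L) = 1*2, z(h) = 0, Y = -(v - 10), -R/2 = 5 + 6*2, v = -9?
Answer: 246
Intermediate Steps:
R = -34 (R = -2*(5 + 6*2) = -2*(5 + 12) = -2*17 = -34)
Y = 19 (Y = -(-9 - 10) = -1*(-19) = 19)
G(y, L) = 2
J(N) = 2 - 3*N (J(N) = 2 + N*(-3) = 2 - 3*N)
(J(R) + Y)*G(z(-3), -11) = ((2 - 3*(-34)) + 19)*2 = ((2 + 102) + 19)*2 = (104 + 19)*2 = 123*2 = 246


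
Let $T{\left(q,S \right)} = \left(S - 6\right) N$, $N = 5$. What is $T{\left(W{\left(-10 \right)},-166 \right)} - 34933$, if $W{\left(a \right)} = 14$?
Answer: $-35793$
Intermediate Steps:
$T{\left(q,S \right)} = -30 + 5 S$ ($T{\left(q,S \right)} = \left(S - 6\right) 5 = \left(-6 + S\right) 5 = -30 + 5 S$)
$T{\left(W{\left(-10 \right)},-166 \right)} - 34933 = \left(-30 + 5 \left(-166\right)\right) - 34933 = \left(-30 - 830\right) - 34933 = -860 - 34933 = -35793$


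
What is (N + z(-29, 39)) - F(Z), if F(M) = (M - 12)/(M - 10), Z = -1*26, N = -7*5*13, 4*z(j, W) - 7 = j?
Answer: -4154/9 ≈ -461.56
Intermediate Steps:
z(j, W) = 7/4 + j/4
N = -455 (N = -35*13 = -455)
Z = -26
F(M) = (-12 + M)/(-10 + M)
(N + z(-29, 39)) - F(Z) = (-455 + (7/4 + (¼)*(-29))) - (-12 - 26)/(-10 - 26) = (-455 + (7/4 - 29/4)) - (-38)/(-36) = (-455 - 11/2) - (-1)*(-38)/36 = -921/2 - 1*19/18 = -921/2 - 19/18 = -4154/9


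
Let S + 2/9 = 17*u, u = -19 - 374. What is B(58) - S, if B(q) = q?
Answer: 60653/9 ≈ 6739.2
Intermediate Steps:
u = -393
S = -60131/9 (S = -2/9 + 17*(-393) = -2/9 - 6681 = -60131/9 ≈ -6681.2)
B(58) - S = 58 - 1*(-60131/9) = 58 + 60131/9 = 60653/9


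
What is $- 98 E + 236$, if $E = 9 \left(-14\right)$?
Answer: $12584$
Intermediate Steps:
$E = -126$
$- 98 E + 236 = \left(-98\right) \left(-126\right) + 236 = 12348 + 236 = 12584$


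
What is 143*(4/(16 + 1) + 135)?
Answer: 328757/17 ≈ 19339.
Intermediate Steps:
143*(4/(16 + 1) + 135) = 143*(4/17 + 135) = 143*(2299/17) = 328757/17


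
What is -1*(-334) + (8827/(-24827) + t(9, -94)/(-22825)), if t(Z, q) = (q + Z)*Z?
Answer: 3437952586/10303205 ≈ 333.68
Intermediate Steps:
t(Z, q) = Z*(Z + q) (t(Z, q) = (Z + q)*Z = Z*(Z + q))
-1*(-334) + (8827/(-24827) + t(9, -94)/(-22825)) = -1*(-334) + (8827/(-24827) + (9*(9 - 94))/(-22825)) = 334 + (8827*(-1/24827) + (9*(-85))*(-1/22825)) = 334 + (-8827/24827 - 765*(-1/22825)) = 334 + (-8827/24827 + 153/4565) = 334 - 3317884/10303205 = 3437952586/10303205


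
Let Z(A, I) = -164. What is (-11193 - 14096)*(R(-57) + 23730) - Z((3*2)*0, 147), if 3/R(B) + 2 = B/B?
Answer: -600031939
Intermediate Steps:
R(B) = -3 (R(B) = 3/(-2 + B/B) = 3/(-2 + 1) = 3/(-1) = 3*(-1) = -3)
(-11193 - 14096)*(R(-57) + 23730) - Z((3*2)*0, 147) = (-11193 - 14096)*(-3 + 23730) - 1*(-164) = -25289*23727 + 164 = -600032103 + 164 = -600031939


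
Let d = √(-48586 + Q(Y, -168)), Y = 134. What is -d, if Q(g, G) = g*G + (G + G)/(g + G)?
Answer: -I*√20544466/17 ≈ -266.62*I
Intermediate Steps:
Q(g, G) = G*g + 2*G/(G + g) (Q(g, G) = G*g + (2*G)/(G + g) = G*g + 2*G/(G + g))
d = I*√20544466/17 (d = √(-48586 - 168*(2 + 134² - 168*134)/(-168 + 134)) = √(-48586 - 168*(2 + 17956 - 22512)/(-34)) = √(-48586 - 168*(-1/34)*(-4554)) = √(-48586 - 382536/17) = √(-1208498/17) = I*√20544466/17 ≈ 266.62*I)
-d = -I*√20544466/17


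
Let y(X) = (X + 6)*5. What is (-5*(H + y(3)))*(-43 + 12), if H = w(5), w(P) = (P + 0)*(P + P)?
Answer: 14725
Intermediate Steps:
w(P) = 2*P² (w(P) = P*(2*P) = 2*P²)
y(X) = 30 + 5*X (y(X) = (6 + X)*5 = 30 + 5*X)
H = 50 (H = 2*5² = 2*25 = 50)
(-5*(H + y(3)))*(-43 + 12) = (-5*(50 + (30 + 5*3)))*(-43 + 12) = -5*(50 + (30 + 15))*(-31) = -5*(50 + 45)*(-31) = -5*95*(-31) = -475*(-31) = 14725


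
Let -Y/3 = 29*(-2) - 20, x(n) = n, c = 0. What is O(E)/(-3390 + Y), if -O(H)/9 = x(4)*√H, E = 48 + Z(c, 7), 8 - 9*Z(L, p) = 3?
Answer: √437/263 ≈ 0.079485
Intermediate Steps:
Z(L, p) = 5/9 (Z(L, p) = 8/9 - ⅑*3 = 8/9 - ⅓ = 5/9)
Y = 234 (Y = -3*(29*(-2) - 20) = -3*(-58 - 20) = -3*(-78) = 234)
E = 437/9 (E = 48 + 5/9 = 437/9 ≈ 48.556)
O(H) = -36*√H
O(E)/(-3390 + Y) = (-12*√437)/(-3390 + 234) = -12*√437/(-3156) = -12*√437*(-1/3156) = √437/263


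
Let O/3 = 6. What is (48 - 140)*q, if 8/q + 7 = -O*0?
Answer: 736/7 ≈ 105.14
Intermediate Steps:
O = 18 (O = 3*6 = 18)
q = -8/7 (q = 8/(-7 - 1*18*0) = 8/(-7 - 18*0) = 8/(-7 + 0) = 8/(-7) = 8*(-⅐) = -8/7 ≈ -1.1429)
(48 - 140)*q = (48 - 140)*(-8/7) = -92*(-8/7) = 736/7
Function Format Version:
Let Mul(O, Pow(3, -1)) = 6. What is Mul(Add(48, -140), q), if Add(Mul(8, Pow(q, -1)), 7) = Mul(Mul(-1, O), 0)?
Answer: Rational(736, 7) ≈ 105.14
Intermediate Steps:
O = 18 (O = Mul(3, 6) = 18)
q = Rational(-8, 7) (q = Mul(8, Pow(Add(-7, Mul(Mul(-1, 18), 0)), -1)) = Mul(8, Pow(Add(-7, Mul(-18, 0)), -1)) = Mul(8, Pow(Add(-7, 0), -1)) = Mul(8, Pow(-7, -1)) = Mul(8, Rational(-1, 7)) = Rational(-8, 7) ≈ -1.1429)
Mul(Add(48, -140), q) = Mul(Add(48, -140), Rational(-8, 7)) = Mul(-92, Rational(-8, 7)) = Rational(736, 7)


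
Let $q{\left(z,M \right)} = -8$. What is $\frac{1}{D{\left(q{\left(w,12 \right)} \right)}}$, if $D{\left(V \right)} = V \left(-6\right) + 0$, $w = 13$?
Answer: $\frac{1}{48} \approx 0.020833$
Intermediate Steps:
$D{\left(V \right)} = - 6 V$ ($D{\left(V \right)} = - 6 V + 0 = - 6 V$)
$\frac{1}{D{\left(q{\left(w,12 \right)} \right)}} = \frac{1}{\left(-6\right) \left(-8\right)} = \frac{1}{48}$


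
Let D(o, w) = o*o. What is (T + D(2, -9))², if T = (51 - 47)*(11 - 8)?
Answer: 256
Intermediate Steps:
D(o, w) = o²
T = 12 (T = 4*3 = 12)
(T + D(2, -9))² = (12 + 2²)² = (12 + 4)² = 16² = 256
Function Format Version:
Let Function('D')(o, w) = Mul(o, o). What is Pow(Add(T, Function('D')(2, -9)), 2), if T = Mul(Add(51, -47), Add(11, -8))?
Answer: 256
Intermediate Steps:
Function('D')(o, w) = Pow(o, 2)
T = 12 (T = Mul(4, 3) = 12)
Pow(Add(T, Function('D')(2, -9)), 2) = Pow(Add(12, Pow(2, 2)), 2) = Pow(Add(12, 4), 2) = Pow(16, 2) = 256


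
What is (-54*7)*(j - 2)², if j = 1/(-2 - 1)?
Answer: -2058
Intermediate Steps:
j = -⅓ (j = 1/(-3) = -⅓ ≈ -0.33333)
(-54*7)*(j - 2)² = (-54*7)*(-⅓ - 2)² = -378*(-7/3)² = -378*49/9 = -2058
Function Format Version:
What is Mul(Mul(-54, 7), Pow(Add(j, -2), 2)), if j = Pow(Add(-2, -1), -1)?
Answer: -2058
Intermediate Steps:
j = Rational(-1, 3) (j = Pow(-3, -1) = Rational(-1, 3) ≈ -0.33333)
Mul(Mul(-54, 7), Pow(Add(j, -2), 2)) = Mul(Mul(-54, 7), Pow(Add(Rational(-1, 3), -2), 2)) = Mul(-378, Pow(Rational(-7, 3), 2)) = Mul(-378, Rational(49, 9)) = -2058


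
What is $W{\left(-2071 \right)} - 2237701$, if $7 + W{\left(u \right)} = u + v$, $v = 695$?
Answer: $-2239084$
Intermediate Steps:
$W{\left(u \right)} = 688 + u$ ($W{\left(u \right)} = -7 + \left(u + 695\right) = -7 + \left(695 + u\right) = 688 + u$)
$W{\left(-2071 \right)} - 2237701 = \left(688 - 2071\right) - 2237701 = -1383 - 2237701 = -2239084$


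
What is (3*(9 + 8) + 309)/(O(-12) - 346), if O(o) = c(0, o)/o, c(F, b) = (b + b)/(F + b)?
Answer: -2160/2077 ≈ -1.0400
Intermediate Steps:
c(F, b) = 2*b/(F + b) (c(F, b) = (2*b)/(F + b) = 2*b/(F + b))
O(o) = 2/o (O(o) = (2*o/(0 + o))/o = (2*o/o)/o = 2/o)
(3*(9 + 8) + 309)/(O(-12) - 346) = (3*(9 + 8) + 309)/(2/(-12) - 346) = (3*17 + 309)/(2*(-1/12) - 346) = (51 + 309)/(-⅙ - 346) = 360/(-2077/6) = 360*(-6/2077) = -2160/2077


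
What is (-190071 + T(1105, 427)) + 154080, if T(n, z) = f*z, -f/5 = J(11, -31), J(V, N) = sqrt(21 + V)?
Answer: -35991 - 8540*sqrt(2) ≈ -48068.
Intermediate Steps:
f = -20*sqrt(2) (f = -5*sqrt(21 + 11) = -20*sqrt(2) ≈ -28.284)
T(n, z) = -20*z*sqrt(2) (T(n, z) = (-20*sqrt(2))*z = -20*z*sqrt(2))
(-190071 + T(1105, 427)) + 154080 = (-190071 - 20*427*sqrt(2)) + 154080 = (-190071 - 8540*sqrt(2)) + 154080 = -35991 - 8540*sqrt(2)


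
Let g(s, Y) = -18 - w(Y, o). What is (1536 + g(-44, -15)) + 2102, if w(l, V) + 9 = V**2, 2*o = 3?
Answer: 14507/4 ≈ 3626.8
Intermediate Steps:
o = 3/2 (o = (1/2)*3 = 3/2 ≈ 1.5000)
w(l, V) = -9 + V**2
g(s, Y) = -45/4 (g(s, Y) = -18 - (-9 + (3/2)**2) = -18 - (-9 + 9/4) = -18 - 1*(-27/4) = -18 + 27/4 = -45/4)
(1536 + g(-44, -15)) + 2102 = (1536 - 45/4) + 2102 = 6099/4 + 2102 = 14507/4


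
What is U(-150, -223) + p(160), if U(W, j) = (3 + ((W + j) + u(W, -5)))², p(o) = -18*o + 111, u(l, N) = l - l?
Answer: 134131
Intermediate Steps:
u(l, N) = 0
p(o) = 111 - 18*o
U(W, j) = (3 + W + j)² (U(W, j) = (3 + ((W + j) + 0))² = (3 + (W + j))² = (3 + W + j)²)
U(-150, -223) + p(160) = (3 - 150 - 223)² + (111 - 18*160) = (-370)² + (111 - 2880) = 136900 - 2769 = 134131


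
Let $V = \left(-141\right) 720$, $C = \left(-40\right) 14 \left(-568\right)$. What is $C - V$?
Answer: $419600$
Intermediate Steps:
$C = 318080$ ($C = \left(-560\right) \left(-568\right) = 318080$)
$V = -101520$
$C - V = 318080 - -101520 = 318080 + 101520 = 419600$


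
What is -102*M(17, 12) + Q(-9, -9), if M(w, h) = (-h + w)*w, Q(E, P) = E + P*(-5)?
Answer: -8634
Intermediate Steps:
Q(E, P) = E - 5*P
M(w, h) = w*(w - h) (M(w, h) = (w - h)*w = w*(w - h))
-102*M(17, 12) + Q(-9, -9) = -1734*(17 - 1*12) + (-9 - 5*(-9)) = -1734*(17 - 12) + (-9 + 45) = -1734*5 + 36 = -102*85 + 36 = -8670 + 36 = -8634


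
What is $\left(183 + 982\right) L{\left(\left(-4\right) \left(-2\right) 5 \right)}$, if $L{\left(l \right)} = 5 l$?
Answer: $233000$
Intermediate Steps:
$\left(183 + 982\right) L{\left(\left(-4\right) \left(-2\right) 5 \right)} = \left(183 + 982\right) 5 \left(-4\right) \left(-2\right) 5 = 1165 \cdot 5 \cdot 8 \cdot 5 = 1165 \cdot 5 \cdot 40 = 1165 \cdot 200 = 233000$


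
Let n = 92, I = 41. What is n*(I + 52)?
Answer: 8556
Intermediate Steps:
n*(I + 52) = 92*(41 + 52) = 92*93 = 8556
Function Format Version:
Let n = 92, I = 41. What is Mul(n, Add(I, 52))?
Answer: 8556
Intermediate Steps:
Mul(n, Add(I, 52)) = Mul(92, Add(41, 52)) = Mul(92, 93) = 8556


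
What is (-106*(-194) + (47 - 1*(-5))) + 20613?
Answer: 41229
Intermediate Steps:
(-106*(-194) + (47 - 1*(-5))) + 20613 = (20564 + (47 + 5)) + 20613 = (20564 + 52) + 20613 = 20616 + 20613 = 41229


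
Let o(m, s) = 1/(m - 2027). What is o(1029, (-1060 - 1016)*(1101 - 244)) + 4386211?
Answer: 4377438577/998 ≈ 4.3862e+6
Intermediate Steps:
o(m, s) = 1/(-2027 + m)
o(1029, (-1060 - 1016)*(1101 - 244)) + 4386211 = 1/(-2027 + 1029) + 4386211 = 1/(-998) + 4386211 = -1/998 + 4386211 = 4377438577/998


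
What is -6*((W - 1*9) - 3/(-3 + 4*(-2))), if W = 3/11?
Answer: 558/11 ≈ 50.727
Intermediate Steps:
W = 3/11 (W = 3*(1/11) = 3/11 ≈ 0.27273)
-6*((W - 1*9) - 3/(-3 + 4*(-2))) = -6*((3/11 - 1*9) - 3/(-3 + 4*(-2))) = -6*((3/11 - 9) - 3/(-3 - 8)) = -6*(-96/11 - 3/(-11)) = -6*(-96/11 - 3*(-1/11)) = -6*(-96/11 + 3/11) = -6*(-93/11) = 558/11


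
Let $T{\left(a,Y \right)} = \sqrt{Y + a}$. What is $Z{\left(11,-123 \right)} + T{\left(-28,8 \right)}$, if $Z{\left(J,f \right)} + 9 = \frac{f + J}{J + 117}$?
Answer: $- \frac{79}{8} + 2 i \sqrt{5} \approx -9.875 + 4.4721 i$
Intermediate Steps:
$Z{\left(J,f \right)} = -9 + \frac{J + f}{117 + J}$ ($Z{\left(J,f \right)} = -9 + \frac{f + J}{J + 117} = -9 + \frac{J + f}{117 + J}$)
$Z{\left(11,-123 \right)} + T{\left(-28,8 \right)} = \frac{-1053 - 123 - 88}{117 + 11} + \sqrt{8 - 28} = \frac{-1053 - 123 - 88}{128} + \sqrt{-20} = \frac{1}{128} \left(-1264\right) + 2 i \sqrt{5} = - \frac{79}{8} + 2 i \sqrt{5}$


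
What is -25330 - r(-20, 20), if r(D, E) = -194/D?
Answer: -253397/10 ≈ -25340.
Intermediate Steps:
-25330 - r(-20, 20) = -25330 - (-194)/(-20) = -25330 - (-194)*(-1)/20 = -25330 - 1*97/10 = -25330 - 97/10 = -253397/10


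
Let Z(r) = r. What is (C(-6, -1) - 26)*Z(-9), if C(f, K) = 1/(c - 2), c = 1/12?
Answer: 5490/23 ≈ 238.70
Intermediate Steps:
c = 1/12 ≈ 0.083333
C(f, K) = -12/23 (C(f, K) = 1/(1/12 - 2) = 1/(-23/12) = -12/23)
(C(-6, -1) - 26)*Z(-9) = (-12/23 - 26)*(-9) = -610/23*(-9) = 5490/23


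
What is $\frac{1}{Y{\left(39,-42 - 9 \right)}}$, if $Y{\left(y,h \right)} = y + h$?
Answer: $- \frac{1}{12} \approx -0.083333$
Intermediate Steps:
$Y{\left(y,h \right)} = h + y$
$\frac{1}{Y{\left(39,-42 - 9 \right)}} = \frac{1}{\left(-42 - 9\right) + 39} = \frac{1}{-51 + 39} = \frac{1}{-12} = - \frac{1}{12}$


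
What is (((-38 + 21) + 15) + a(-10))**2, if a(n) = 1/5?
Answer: 81/25 ≈ 3.2400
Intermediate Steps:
a(n) = 1/5
(((-38 + 21) + 15) + a(-10))**2 = (((-38 + 21) + 15) + 1/5)**2 = ((-17 + 15) + 1/5)**2 = (-2 + 1/5)**2 = (-9/5)**2 = 81/25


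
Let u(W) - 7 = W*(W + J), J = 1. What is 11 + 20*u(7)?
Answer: 1271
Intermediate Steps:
u(W) = 7 + W*(1 + W) (u(W) = 7 + W*(W + 1) = 7 + W*(1 + W))
11 + 20*u(7) = 11 + 20*(7 + 7 + 7²) = 11 + 20*(7 + 7 + 49) = 11 + 20*63 = 11 + 1260 = 1271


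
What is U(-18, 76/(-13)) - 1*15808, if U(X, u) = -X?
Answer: -15790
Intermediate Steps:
U(-18, 76/(-13)) - 1*15808 = -1*(-18) - 1*15808 = 18 - 15808 = -15790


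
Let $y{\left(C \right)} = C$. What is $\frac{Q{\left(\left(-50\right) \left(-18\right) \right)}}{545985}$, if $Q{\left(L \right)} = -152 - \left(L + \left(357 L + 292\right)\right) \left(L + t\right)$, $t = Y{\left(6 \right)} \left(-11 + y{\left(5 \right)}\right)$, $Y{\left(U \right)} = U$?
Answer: $- \frac{55726648}{109197} \approx -510.33$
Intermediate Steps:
$t = -36$ ($t = 6 \left(-11 + 5\right) = 6 \left(-6\right) = -36$)
$Q{\left(L \right)} = -152 - \left(-36 + L\right) \left(292 + 358 L\right)$ ($Q{\left(L \right)} = -152 - \left(L + \left(357 L + 292\right)\right) \left(L - 36\right) = -152 - \left(L + \left(292 + 357 L\right)\right) \left(-36 + L\right) = -152 - \left(292 + 358 L\right) \left(-36 + L\right) = -152 - \left(-36 + L\right) \left(292 + 358 L\right)$)
$\frac{Q{\left(\left(-50\right) \left(-18\right) \right)}}{545985} = \frac{10360 - 358 \left(\left(-50\right) \left(-18\right)\right)^{2} + 12596 \left(\left(-50\right) \left(-18\right)\right)}{545985} = \left(10360 - 358 \cdot 900^{2} + 12596 \cdot 900\right) \frac{1}{545985} = \left(10360 - 289980000 + 11336400\right) \frac{1}{545985} = \left(-278633240\right) \frac{1}{545985} = - \frac{55726648}{109197}$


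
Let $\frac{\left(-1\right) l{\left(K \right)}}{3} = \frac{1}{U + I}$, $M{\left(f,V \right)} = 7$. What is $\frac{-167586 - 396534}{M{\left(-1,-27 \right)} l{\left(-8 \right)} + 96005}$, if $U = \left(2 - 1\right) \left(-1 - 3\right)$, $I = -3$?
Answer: $- \frac{70515}{12001} \approx -5.8758$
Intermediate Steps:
$U = -4$ ($U = 1 \left(-4\right) = -4$)
$l{\left(K \right)} = \frac{3}{7}$ ($l{\left(K \right)} = - \frac{3}{-4 - 3} = - \frac{3}{-7} = \left(-3\right) \left(- \frac{1}{7}\right) = \frac{3}{7}$)
$\frac{-167586 - 396534}{M{\left(-1,-27 \right)} l{\left(-8 \right)} + 96005} = \frac{-167586 - 396534}{7 \cdot \frac{3}{7} + 96005} = - \frac{564120}{3 + 96005} = - \frac{564120}{96008} = \left(-564120\right) \frac{1}{96008} = - \frac{70515}{12001}$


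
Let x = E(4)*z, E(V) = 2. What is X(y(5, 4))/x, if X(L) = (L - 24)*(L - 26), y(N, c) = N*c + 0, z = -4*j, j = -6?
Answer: 1/2 ≈ 0.50000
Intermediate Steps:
z = 24 (z = -4*(-6) = 24)
y(N, c) = N*c
X(L) = (-26 + L)*(-24 + L) (X(L) = (-24 + L)*(-26 + L) = (-26 + L)*(-24 + L))
x = 48 (x = 2*24 = 48)
X(y(5, 4))/x = (624 + (5*4)**2 - 250*4)/48 = (624 + 20**2 - 50*20)*(1/48) = (624 + 400 - 1000)*(1/48) = 24*(1/48) = 1/2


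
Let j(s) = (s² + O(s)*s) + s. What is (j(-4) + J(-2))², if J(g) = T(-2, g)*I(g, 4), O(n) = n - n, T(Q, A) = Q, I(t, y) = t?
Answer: 256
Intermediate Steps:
O(n) = 0
j(s) = s + s² (j(s) = (s² + 0*s) + s = (s² + 0) + s = s² + s = s + s²)
J(g) = -2*g
(j(-4) + J(-2))² = (-4*(1 - 4) - 2*(-2))² = (-4*(-3) + 4)² = (12 + 4)² = 16² = 256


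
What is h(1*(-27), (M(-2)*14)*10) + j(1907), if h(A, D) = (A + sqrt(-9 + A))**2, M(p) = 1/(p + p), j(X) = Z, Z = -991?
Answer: -298 - 324*I ≈ -298.0 - 324.0*I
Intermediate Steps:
j(X) = -991
M(p) = 1/(2*p)
h(1*(-27), (M(-2)*14)*10) + j(1907) = (1*(-27) + sqrt(-9 + 1*(-27)))**2 - 991 = (-27 + sqrt(-9 - 27))**2 - 991 = (-27 + sqrt(-36))**2 - 991 = (-27 + 6*I)**2 - 991 = -991 + (-27 + 6*I)**2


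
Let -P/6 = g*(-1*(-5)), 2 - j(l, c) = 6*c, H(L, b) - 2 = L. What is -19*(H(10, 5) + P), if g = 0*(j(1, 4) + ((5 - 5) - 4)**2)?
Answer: -228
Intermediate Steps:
H(L, b) = 2 + L
j(l, c) = 2 - 6*c
g = 0 (g = 0*((2 - 6*4) + ((5 - 5) - 4)**2) = 0*((2 - 24) + (0 - 4)**2) = 0*(-22 + (-4)**2) = 0*(-22 + 16) = 0*(-6) = 0)
P = 0 (P = -0*(-1*(-5)) = -0*5 = -6*0 = 0)
-19*(H(10, 5) + P) = -19*((2 + 10) + 0) = -19*(12 + 0) = -19*12 = -228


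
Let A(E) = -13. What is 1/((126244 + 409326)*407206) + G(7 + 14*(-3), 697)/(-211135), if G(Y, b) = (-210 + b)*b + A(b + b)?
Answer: -14804901160477957/9209173152694340 ≈ -1.6076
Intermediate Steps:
G(Y, b) = -13 + b*(-210 + b) (G(Y, b) = (-210 + b)*b - 13 = b*(-210 + b) - 13 = -13 + b*(-210 + b))
1/((126244 + 409326)*407206) + G(7 + 14*(-3), 697)/(-211135) = 1/((126244 + 409326)*407206) + (-13 + 697² - 210*697)/(-211135) = (1/407206)/535570 + (-13 + 485809 - 146370)*(-1/211135) = (1/535570)*(1/407206) + 339426*(-1/211135) = 1/218087317420 - 339426/211135 = -14804901160477957/9209173152694340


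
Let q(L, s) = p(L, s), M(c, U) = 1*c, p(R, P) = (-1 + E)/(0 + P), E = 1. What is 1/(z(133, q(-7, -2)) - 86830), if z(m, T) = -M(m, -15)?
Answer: -1/86963 ≈ -1.1499e-5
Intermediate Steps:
p(R, P) = 0 (p(R, P) = (-1 + 1)/(0 + P) = 0/P = 0)
M(c, U) = c
q(L, s) = 0
z(m, T) = -m
1/(z(133, q(-7, -2)) - 86830) = 1/(-1*133 - 86830) = 1/(-133 - 86830) = 1/(-86963) = -1/86963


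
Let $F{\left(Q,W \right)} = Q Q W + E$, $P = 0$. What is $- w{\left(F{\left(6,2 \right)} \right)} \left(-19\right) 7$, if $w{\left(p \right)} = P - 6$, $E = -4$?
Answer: $-798$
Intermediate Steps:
$F{\left(Q,W \right)} = -4 + W Q^{2}$ ($F{\left(Q,W \right)} = Q Q W - 4 = Q^{2} W - 4 = W Q^{2} - 4 = -4 + W Q^{2}$)
$w{\left(p \right)} = -6$ ($w{\left(p \right)} = 0 - 6 = -6$)
$- w{\left(F{\left(6,2 \right)} \right)} \left(-19\right) 7 = - \left(-6\right) \left(-19\right) 7 = - 114 \cdot 7 = \left(-1\right) 798 = -798$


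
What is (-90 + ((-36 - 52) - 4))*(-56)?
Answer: 10192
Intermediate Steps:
(-90 + ((-36 - 52) - 4))*(-56) = (-90 + (-88 - 4))*(-56) = (-90 - 92)*(-56) = -182*(-56) = 10192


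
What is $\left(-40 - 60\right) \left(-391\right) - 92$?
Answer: $39008$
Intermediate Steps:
$\left(-40 - 60\right) \left(-391\right) - 92 = \left(-100\right) \left(-391\right) - 92 = 39100 - 92 = 39008$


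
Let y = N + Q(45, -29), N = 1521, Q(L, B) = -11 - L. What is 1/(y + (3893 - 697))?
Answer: 1/4661 ≈ 0.00021455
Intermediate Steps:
y = 1465 (y = 1521 + (-11 - 1*45) = 1521 + (-11 - 45) = 1521 - 56 = 1465)
1/(y + (3893 - 697)) = 1/(1465 + (3893 - 697)) = 1/(1465 + 3196) = 1/4661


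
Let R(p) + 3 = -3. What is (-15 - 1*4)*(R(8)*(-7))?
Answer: -798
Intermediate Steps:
R(p) = -6 (R(p) = -3 - 3 = -6)
(-15 - 1*4)*(R(8)*(-7)) = (-15 - 1*4)*(-6*(-7)) = (-15 - 4)*42 = -19*42 = -798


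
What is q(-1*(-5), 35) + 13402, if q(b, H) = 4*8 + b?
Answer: 13439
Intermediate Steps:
q(b, H) = 32 + b
q(-1*(-5), 35) + 13402 = (32 - 1*(-5)) + 13402 = (32 + 5) + 13402 = 37 + 13402 = 13439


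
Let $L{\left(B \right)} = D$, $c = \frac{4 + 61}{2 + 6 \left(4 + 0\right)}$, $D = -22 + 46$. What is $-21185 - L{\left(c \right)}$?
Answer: $-21209$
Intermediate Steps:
$D = 24$
$c = \frac{5}{2}$ ($c = \frac{65}{2 + 6 \cdot 4} = \frac{65}{2 + 24} = \frac{65}{26} = 65 \cdot \frac{1}{26} = \frac{5}{2} \approx 2.5$)
$L{\left(B \right)} = 24$
$-21185 - L{\left(c \right)} = -21185 - 24 = -21209$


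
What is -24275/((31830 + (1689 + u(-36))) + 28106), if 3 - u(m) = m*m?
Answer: -24275/60332 ≈ -0.40236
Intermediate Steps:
u(m) = 3 - m² (u(m) = 3 - m*m = 3 - m²)
-24275/((31830 + (1689 + u(-36))) + 28106) = -24275/((31830 + (1689 + (3 - 1*(-36)²))) + 28106) = -24275/((31830 + (1689 + (3 - 1*1296))) + 28106) = -24275/((31830 + (1689 + (3 - 1296))) + 28106) = -24275/((31830 + (1689 - 1293)) + 28106) = -24275/((31830 + 396) + 28106) = -24275/(32226 + 28106) = -24275/60332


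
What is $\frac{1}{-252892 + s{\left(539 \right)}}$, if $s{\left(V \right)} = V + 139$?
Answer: $- \frac{1}{252214} \approx -3.9649 \cdot 10^{-6}$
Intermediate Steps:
$s{\left(V \right)} = 139 + V$
$\frac{1}{-252892 + s{\left(539 \right)}} = \frac{1}{-252892 + \left(139 + 539\right)} = \frac{1}{-252892 + 678} = \frac{1}{-252214} = - \frac{1}{252214}$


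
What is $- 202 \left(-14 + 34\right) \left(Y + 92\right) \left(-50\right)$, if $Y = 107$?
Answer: $40198000$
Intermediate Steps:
$- 202 \left(-14 + 34\right) \left(Y + 92\right) \left(-50\right) = - 202 \left(-14 + 34\right) \left(107 + 92\right) \left(-50\right) = - 202 \cdot 20 \cdot 199 \left(-50\right) = \left(-202\right) 3980 \left(-50\right) = \left(-803960\right) \left(-50\right) = 40198000$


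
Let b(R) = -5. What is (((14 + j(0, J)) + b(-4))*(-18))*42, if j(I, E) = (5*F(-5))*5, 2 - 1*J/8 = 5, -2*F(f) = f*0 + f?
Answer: -54054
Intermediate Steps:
F(f) = -f/2 (F(f) = -(f*0 + f)/2 = -(0 + f)/2 = -f/2)
J = -24 (J = 16 - 8*5 = 16 - 40 = -24)
j(I, E) = 125/2 (j(I, E) = (5*(-½*(-5)))*5 = (5*(5/2))*5 = (25/2)*5 = 125/2)
(((14 + j(0, J)) + b(-4))*(-18))*42 = (((14 + 125/2) - 5)*(-18))*42 = ((153/2 - 5)*(-18))*42 = ((143/2)*(-18))*42 = -1287*42 = -54054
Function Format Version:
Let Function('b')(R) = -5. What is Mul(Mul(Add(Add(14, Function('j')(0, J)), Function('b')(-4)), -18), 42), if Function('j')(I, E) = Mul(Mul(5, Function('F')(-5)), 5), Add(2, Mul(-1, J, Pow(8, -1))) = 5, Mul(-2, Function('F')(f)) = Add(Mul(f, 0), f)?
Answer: -54054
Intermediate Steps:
Function('F')(f) = Mul(Rational(-1, 2), f) (Function('F')(f) = Mul(Rational(-1, 2), Add(Mul(f, 0), f)) = Mul(Rational(-1, 2), Add(0, f)) = Mul(Rational(-1, 2), f))
J = -24 (J = Add(16, Mul(-8, 5)) = Add(16, -40) = -24)
Function('j')(I, E) = Rational(125, 2) (Function('j')(I, E) = Mul(Mul(5, Mul(Rational(-1, 2), -5)), 5) = Mul(Mul(5, Rational(5, 2)), 5) = Mul(Rational(25, 2), 5) = Rational(125, 2))
Mul(Mul(Add(Add(14, Function('j')(0, J)), Function('b')(-4)), -18), 42) = Mul(Mul(Add(Add(14, Rational(125, 2)), -5), -18), 42) = Mul(Mul(Add(Rational(153, 2), -5), -18), 42) = Mul(Mul(Rational(143, 2), -18), 42) = Mul(-1287, 42) = -54054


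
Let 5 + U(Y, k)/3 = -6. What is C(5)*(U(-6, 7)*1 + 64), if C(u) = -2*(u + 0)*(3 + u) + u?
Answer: -2325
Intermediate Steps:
U(Y, k) = -33 (U(Y, k) = -15 + 3*(-6) = -15 - 18 = -33)
C(u) = u - 2*u*(3 + u) (C(u) = -2*u*(3 + u) + u = u - 2*u*(3 + u))
C(5)*(U(-6, 7)*1 + 64) = (-1*5*(5 + 2*5))*(-33*1 + 64) = (-1*5*(5 + 10))*(-33 + 64) = -1*5*15*31 = -75*31 = -2325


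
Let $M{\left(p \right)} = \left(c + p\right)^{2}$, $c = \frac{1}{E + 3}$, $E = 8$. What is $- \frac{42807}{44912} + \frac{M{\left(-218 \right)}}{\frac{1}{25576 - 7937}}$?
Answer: $\frac{4551687348466065}{5434352} \approx 8.3758 \cdot 10^{8}$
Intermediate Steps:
$c = \frac{1}{11}$ ($c = \frac{1}{8 + 3} = \frac{1}{11} \approx 0.090909$)
$M{\left(p \right)} = \left(\frac{1}{11} + p\right)^{2}$
$- \frac{42807}{44912} + \frac{M{\left(-218 \right)}}{\frac{1}{25576 - 7937}} = - \frac{42807}{44912} + \frac{\frac{1}{121} \left(1 + 11 \left(-218\right)\right)^{2}}{\frac{1}{25576 - 7937}} = \left(-42807\right) \frac{1}{44912} + \frac{\frac{1}{121} \left(1 - 2398\right)^{2}}{\frac{1}{17639}} = - \frac{42807}{44912} + \frac{\left(-2397\right)^{2}}{121} \frac{1}{\frac{1}{17639}} = - \frac{42807}{44912} + \frac{1}{121} \cdot 5745609 \cdot 17639 = - \frac{42807}{44912} + \frac{5745609}{121} \cdot 17639 = - \frac{42807}{44912} + \frac{101346797151}{121} = \frac{4551687348466065}{5434352}$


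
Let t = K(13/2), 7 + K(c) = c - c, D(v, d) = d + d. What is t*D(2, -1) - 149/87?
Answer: 1069/87 ≈ 12.287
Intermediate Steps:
D(v, d) = 2*d
K(c) = -7 (K(c) = -7 + (c - c) = -7 + 0 = -7)
t = -7
t*D(2, -1) - 149/87 = -14*(-1) - 149/87 = -7*(-2) - 149*1/87 = 14 - 149/87 = 1069/87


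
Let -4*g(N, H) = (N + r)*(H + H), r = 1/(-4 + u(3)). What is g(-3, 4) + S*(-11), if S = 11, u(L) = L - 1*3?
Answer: -229/2 ≈ -114.50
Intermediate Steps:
u(L) = -3 + L (u(L) = L - 3 = -3 + L)
r = -1/4 (r = 1/(-4 + (-3 + 3)) = 1/(-4 + 0) = 1/(-4) = -1/4 ≈ -0.25000)
g(N, H) = -H*(-1/4 + N)/2 (g(N, H) = -(N - 1/4)*(H + H)/4 = -(-1/4 + N)*2*H/4 = -H*(-1/4 + N)/2)
g(-3, 4) + S*(-11) = (1/8)*4*(1 - 4*(-3)) + 11*(-11) = (1/8)*4*(1 + 12) - 121 = (1/8)*4*13 - 121 = 13/2 - 121 = -229/2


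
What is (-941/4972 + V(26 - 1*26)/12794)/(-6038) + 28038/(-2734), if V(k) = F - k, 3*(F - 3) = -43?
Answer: -8076766660907159/787572147054792 ≈ -10.255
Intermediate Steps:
F = -34/3 (F = 3 + (⅓)*(-43) = 3 - 43/3 = -34/3 ≈ -11.333)
V(k) = -34/3 - k
(-941/4972 + V(26 - 1*26)/12794)/(-6038) + 28038/(-2734) = (-941/4972 + (-34/3 - (26 - 1*26))/12794)/(-6038) + 28038/(-2734) = (-941*1/4972 + (-34/3 - (26 - 26))*(1/12794))*(-1/6038) + 28038*(-1/2734) = (-941/4972 + (-34/3 - 1*0)*(1/12794))*(-1/6038) - 14019/1367 = (-941/4972 + (-34/3 + 0)*(1/12794))*(-1/6038) - 14019/1367 = (-941/4972 - 34/3*1/12794)*(-1/6038) - 14019/1367 = (-941/4972 - 17/19191)*(-1/6038) - 14019/1367 = -18143255/95417652*(-1/6038) - 14019/1367 = 18143255/576131782776 - 14019/1367 = -8076766660907159/787572147054792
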